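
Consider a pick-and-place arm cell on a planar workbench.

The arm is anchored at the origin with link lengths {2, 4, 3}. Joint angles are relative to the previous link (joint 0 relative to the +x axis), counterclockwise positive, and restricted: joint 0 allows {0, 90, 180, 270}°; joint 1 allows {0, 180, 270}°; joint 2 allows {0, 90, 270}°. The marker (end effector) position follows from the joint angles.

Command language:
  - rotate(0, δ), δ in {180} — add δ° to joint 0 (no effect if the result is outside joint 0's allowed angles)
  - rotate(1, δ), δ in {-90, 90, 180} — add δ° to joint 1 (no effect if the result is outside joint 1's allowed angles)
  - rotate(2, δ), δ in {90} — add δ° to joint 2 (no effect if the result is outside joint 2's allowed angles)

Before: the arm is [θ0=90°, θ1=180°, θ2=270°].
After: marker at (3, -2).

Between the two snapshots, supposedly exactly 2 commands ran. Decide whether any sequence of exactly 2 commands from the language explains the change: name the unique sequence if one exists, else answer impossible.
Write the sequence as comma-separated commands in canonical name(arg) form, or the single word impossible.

begin: [θ0=90°, θ1=180°, θ2=270°]
1. rotate(2, 90) → [θ0=90°, θ1=180°, θ2=0°]
2. rotate(2, 90) → [θ0=90°, θ1=180°, θ2=90°]
uniquely the one of 25 2-step routes that fits.

rotate(2, 90), rotate(2, 90)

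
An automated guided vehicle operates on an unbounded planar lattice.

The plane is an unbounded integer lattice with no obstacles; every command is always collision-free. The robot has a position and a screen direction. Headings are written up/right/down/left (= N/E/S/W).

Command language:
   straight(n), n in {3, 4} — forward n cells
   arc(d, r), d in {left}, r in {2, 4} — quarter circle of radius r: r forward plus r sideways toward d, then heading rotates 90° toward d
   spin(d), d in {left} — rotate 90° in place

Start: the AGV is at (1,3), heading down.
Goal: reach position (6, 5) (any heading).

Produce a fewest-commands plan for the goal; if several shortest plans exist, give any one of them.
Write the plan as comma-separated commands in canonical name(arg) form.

spin(left), straight(3), arc(left, 2)

from: at (1,3), heading down
[1] after spin(left): at (1,3), heading right
[2] after straight(3): at (4,3), heading right
[3] after arc(left, 2): at (6,5), heading up
shorter routes all fall short; 3 is best.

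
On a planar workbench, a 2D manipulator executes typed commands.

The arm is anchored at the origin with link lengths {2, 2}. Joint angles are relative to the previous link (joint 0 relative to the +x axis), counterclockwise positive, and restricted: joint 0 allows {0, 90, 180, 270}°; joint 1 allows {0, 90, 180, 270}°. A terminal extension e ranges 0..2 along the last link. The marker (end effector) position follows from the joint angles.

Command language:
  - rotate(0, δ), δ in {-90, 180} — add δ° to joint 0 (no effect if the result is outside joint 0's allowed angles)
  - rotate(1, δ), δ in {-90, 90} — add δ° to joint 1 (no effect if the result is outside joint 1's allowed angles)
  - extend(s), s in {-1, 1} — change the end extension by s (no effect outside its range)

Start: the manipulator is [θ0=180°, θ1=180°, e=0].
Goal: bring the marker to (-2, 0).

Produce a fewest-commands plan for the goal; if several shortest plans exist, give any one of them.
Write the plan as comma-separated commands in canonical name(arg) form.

begin: [θ0=180°, θ1=180°, e=0]
step 1 (extend(1)): [θ0=180°, θ1=180°, e=1]
step 2 (extend(1)): [θ0=180°, θ1=180°, e=2]
step 3 (rotate(0, 180)): [θ0=0°, θ1=180°, e=2]
no 2-step plan works, so 3 is optimal.

extend(1), extend(1), rotate(0, 180)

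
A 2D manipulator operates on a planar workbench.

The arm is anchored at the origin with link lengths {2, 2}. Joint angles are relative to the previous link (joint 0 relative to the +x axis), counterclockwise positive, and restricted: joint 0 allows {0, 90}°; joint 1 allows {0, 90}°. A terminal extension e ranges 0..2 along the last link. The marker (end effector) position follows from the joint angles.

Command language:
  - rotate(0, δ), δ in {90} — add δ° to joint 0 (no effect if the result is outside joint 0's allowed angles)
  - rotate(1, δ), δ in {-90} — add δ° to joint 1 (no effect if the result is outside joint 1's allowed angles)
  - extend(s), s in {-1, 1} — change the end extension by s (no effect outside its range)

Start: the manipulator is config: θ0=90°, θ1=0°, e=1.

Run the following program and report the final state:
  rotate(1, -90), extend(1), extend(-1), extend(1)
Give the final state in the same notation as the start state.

initial: config: θ0=90°, θ1=0°, e=1
1. rotate(1, -90) → config: θ0=90°, θ1=0°, e=1
2. extend(1) → config: θ0=90°, θ1=0°, e=2
3. extend(-1) → config: θ0=90°, θ1=0°, e=1
4. extend(1) → config: θ0=90°, θ1=0°, e=2

config: θ0=90°, θ1=0°, e=2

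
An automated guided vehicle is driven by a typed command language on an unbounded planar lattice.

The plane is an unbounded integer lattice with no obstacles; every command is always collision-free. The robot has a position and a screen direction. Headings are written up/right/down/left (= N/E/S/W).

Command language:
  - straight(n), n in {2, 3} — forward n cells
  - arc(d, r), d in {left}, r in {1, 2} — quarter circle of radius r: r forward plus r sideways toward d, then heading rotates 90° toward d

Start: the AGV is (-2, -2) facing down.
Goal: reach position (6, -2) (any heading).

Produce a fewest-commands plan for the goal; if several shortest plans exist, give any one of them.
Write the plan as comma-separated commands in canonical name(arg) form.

arc(left, 2), straight(2), straight(2), arc(left, 2)

initial: (-2, -2) facing down
t=1 arc(left, 2) ⇒ (0, -4) facing right
t=2 straight(2) ⇒ (2, -4) facing right
t=3 straight(2) ⇒ (4, -4) facing right
t=4 arc(left, 2) ⇒ (6, -2) facing up
nothing shorter than 4 reaches the goal.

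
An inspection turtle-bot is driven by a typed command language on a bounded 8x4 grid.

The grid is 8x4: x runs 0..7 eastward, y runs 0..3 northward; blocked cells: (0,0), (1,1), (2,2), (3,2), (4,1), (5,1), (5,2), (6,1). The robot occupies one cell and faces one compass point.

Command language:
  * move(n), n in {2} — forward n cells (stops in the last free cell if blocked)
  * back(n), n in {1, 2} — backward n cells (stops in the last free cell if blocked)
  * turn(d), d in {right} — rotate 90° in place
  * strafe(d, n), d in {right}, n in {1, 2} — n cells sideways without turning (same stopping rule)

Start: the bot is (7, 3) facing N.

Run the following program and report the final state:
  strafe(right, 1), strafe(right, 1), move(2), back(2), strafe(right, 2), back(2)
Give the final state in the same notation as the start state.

(7, 0) facing N

begin: (7, 3) facing N
[1] after strafe(right, 1): (7, 3) facing N
[2] after strafe(right, 1): (7, 3) facing N
[3] after move(2): (7, 3) facing N
[4] after back(2): (7, 1) facing N
[5] after strafe(right, 2): (7, 1) facing N
[6] after back(2): (7, 0) facing N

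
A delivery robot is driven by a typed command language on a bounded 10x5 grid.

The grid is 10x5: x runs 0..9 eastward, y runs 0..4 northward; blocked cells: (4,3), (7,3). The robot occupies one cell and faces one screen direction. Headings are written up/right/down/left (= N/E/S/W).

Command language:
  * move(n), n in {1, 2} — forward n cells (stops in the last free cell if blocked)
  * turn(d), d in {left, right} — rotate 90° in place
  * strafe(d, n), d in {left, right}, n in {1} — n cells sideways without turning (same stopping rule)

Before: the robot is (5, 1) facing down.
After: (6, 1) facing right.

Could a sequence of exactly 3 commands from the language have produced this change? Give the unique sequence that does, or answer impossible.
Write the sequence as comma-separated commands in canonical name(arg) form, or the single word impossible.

key: cell and facing (now E) both changed — the 3 commands mix motion and turning
begin: (5, 1) facing down
t=1 strafe(right, 1) ⇒ (4, 1) facing down
t=2 turn(left) ⇒ (4, 1) facing right
t=3 move(2) ⇒ (6, 1) facing right
no rival 3-sequence matches.

strafe(right, 1), turn(left), move(2)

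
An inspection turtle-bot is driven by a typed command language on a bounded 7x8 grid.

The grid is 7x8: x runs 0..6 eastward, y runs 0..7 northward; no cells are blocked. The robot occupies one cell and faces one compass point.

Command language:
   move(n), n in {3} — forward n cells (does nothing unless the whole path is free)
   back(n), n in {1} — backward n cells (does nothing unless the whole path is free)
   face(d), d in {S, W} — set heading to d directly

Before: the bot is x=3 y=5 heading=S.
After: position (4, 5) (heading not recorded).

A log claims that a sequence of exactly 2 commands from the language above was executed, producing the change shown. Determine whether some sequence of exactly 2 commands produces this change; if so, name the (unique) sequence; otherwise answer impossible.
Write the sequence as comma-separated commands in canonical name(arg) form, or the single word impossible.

face(W), back(1)

key: order matters: swapping face(W) and back(1) lands elsewhere
start: x=3 y=5 heading=S
1. face(W) → x=3 y=5 heading=W
2. back(1) → x=4 y=5 heading=W
uniquely the one of 16 2-step routes that fits.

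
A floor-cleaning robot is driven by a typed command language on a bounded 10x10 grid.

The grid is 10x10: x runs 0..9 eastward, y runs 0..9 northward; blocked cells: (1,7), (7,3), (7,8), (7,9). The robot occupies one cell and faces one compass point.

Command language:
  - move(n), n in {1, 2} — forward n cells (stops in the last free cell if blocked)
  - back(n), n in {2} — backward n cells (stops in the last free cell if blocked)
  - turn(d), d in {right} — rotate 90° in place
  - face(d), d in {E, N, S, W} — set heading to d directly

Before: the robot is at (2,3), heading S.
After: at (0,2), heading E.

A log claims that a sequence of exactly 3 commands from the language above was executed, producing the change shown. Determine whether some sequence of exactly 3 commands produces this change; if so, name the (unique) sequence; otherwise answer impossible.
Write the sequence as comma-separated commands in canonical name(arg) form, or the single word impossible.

move(1), face(E), back(2)

key: order matters: swapping move(1) and back(2) lands elsewhere
start: at (2,3), heading S
1. move(1) → at (2,2), heading S
2. face(E) → at (2,2), heading E
3. back(2) → at (0,2), heading E
no rival 3-sequence matches.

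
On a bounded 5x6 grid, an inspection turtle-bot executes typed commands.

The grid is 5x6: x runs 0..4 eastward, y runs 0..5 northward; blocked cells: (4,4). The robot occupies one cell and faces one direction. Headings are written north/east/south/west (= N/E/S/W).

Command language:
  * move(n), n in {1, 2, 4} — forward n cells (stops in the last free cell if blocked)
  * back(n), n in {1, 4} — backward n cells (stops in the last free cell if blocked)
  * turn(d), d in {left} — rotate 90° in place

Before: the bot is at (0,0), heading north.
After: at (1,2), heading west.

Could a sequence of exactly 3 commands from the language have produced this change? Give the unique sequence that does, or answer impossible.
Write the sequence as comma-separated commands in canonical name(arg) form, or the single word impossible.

key: order matters: swapping move(2) and back(1) lands elsewhere
start: at (0,0), heading north
t=1 move(2) ⇒ at (0,2), heading north
t=2 turn(left) ⇒ at (0,2), heading west
t=3 back(1) ⇒ at (1,2), heading west
all 216 alternatives checked — unique.

move(2), turn(left), back(1)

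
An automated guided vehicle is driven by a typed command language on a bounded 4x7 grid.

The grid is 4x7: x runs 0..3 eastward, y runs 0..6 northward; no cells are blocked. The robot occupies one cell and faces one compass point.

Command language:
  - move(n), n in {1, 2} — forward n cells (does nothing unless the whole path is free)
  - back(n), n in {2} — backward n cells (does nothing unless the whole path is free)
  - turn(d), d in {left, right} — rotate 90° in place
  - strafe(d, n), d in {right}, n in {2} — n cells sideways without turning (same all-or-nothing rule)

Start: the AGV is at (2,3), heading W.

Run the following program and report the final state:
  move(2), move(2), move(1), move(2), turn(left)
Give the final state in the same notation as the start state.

t0: at (2,3), heading W
1. move(2) → at (0,3), heading W
2. move(2) → at (0,3), heading W
3. move(1) → at (0,3), heading W
4. move(2) → at (0,3), heading W
5. turn(left) → at (0,3), heading S

at (0,3), heading S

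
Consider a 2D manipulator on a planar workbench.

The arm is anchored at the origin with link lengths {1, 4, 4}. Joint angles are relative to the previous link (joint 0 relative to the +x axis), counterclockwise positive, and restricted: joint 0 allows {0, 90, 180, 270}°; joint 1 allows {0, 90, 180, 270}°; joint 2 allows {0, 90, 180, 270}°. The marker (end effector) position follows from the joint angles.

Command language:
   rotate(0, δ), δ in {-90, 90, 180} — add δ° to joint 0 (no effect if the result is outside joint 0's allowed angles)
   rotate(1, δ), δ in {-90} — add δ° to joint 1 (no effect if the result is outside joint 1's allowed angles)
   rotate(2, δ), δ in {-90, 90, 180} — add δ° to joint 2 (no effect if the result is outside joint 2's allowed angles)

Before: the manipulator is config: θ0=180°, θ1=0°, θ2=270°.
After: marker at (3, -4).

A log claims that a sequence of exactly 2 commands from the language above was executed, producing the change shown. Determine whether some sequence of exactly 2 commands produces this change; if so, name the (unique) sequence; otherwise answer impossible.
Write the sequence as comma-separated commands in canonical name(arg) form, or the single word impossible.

from: config: θ0=180°, θ1=0°, θ2=270°
1. rotate(1, -90) → config: θ0=180°, θ1=270°, θ2=270°
2. rotate(1, -90) → config: θ0=180°, θ1=180°, θ2=270°
no other 2-command option fits: unique.

rotate(1, -90), rotate(1, -90)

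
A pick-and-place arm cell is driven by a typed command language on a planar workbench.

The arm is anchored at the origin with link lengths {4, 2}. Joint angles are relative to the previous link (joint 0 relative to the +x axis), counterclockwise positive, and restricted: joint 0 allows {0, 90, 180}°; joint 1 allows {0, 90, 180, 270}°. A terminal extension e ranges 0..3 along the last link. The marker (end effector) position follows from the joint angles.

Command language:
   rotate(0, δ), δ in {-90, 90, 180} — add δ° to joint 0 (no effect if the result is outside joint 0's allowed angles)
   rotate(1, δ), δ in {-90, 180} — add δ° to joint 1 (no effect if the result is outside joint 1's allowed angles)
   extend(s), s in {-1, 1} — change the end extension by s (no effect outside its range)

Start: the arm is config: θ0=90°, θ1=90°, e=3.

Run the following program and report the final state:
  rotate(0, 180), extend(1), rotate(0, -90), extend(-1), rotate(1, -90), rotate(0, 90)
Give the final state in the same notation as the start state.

config: θ0=90°, θ1=0°, e=2

start: config: θ0=90°, θ1=90°, e=3
t=1 rotate(0, 180) ⇒ config: θ0=90°, θ1=90°, e=3
t=2 extend(1) ⇒ config: θ0=90°, θ1=90°, e=3
t=3 rotate(0, -90) ⇒ config: θ0=0°, θ1=90°, e=3
t=4 extend(-1) ⇒ config: θ0=0°, θ1=90°, e=2
t=5 rotate(1, -90) ⇒ config: θ0=0°, θ1=0°, e=2
t=6 rotate(0, 90) ⇒ config: θ0=90°, θ1=0°, e=2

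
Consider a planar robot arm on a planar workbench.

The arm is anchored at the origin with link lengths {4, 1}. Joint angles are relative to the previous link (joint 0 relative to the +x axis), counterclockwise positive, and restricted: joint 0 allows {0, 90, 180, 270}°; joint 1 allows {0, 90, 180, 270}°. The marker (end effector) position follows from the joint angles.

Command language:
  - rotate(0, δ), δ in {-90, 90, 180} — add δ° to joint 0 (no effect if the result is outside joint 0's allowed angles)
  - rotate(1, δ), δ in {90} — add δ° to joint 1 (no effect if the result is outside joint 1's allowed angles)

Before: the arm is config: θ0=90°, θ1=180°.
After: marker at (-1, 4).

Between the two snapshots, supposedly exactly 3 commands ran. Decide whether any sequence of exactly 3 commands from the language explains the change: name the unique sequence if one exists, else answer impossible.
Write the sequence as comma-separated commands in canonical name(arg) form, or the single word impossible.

initial: config: θ0=90°, θ1=180°
1. rotate(1, 90) → config: θ0=90°, θ1=270°
2. rotate(1, 90) → config: θ0=90°, θ1=0°
3. rotate(1, 90) → config: θ0=90°, θ1=90°
no other 3-command option fits: unique.

rotate(1, 90), rotate(1, 90), rotate(1, 90)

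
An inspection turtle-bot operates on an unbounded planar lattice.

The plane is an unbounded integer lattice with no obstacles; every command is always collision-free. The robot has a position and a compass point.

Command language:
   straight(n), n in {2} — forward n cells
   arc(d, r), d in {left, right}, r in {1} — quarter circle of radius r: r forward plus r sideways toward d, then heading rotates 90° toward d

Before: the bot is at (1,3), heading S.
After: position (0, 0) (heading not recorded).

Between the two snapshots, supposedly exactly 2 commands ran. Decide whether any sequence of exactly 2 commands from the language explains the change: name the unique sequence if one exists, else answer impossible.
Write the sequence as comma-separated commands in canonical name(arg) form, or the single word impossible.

straight(2), arc(right, 1)

key: running arc(right, 1) before straight(2) would end elsewhere — order is forced
start: at (1,3), heading S
1. straight(2) → at (1,1), heading S
2. arc(right, 1) → at (0,0), heading W
no other 2-command option fits: unique.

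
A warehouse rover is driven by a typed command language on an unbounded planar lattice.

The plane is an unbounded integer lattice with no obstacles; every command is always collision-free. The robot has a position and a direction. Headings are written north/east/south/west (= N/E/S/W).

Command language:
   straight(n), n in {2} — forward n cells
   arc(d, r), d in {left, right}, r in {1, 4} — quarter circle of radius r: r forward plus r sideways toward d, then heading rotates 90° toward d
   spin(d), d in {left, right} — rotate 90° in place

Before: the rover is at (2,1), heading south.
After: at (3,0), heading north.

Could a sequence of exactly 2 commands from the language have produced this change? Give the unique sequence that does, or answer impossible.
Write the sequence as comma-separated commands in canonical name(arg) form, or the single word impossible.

arc(left, 1), spin(left)

key: cell and facing (now N) both changed — the 2 commands mix motion and turning
initial: at (2,1), heading south
step 1 (arc(left, 1)): at (3,0), heading east
step 2 (spin(left)): at (3,0), heading north
all 49 alternatives checked — unique.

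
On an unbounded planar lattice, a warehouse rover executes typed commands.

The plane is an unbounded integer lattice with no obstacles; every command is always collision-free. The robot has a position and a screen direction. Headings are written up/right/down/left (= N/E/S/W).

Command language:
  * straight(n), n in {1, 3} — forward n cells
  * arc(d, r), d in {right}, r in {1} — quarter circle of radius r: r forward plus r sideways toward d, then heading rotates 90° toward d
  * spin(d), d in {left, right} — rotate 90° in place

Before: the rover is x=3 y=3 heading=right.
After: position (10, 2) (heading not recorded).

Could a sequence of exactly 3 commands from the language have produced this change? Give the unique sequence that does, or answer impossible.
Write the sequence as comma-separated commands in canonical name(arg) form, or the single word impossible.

key: running arc(right, 1) before straight(3) would end elsewhere — order is forced
start: x=3 y=3 heading=right
t=1 straight(3) ⇒ x=6 y=3 heading=right
t=2 straight(3) ⇒ x=9 y=3 heading=right
t=3 arc(right, 1) ⇒ x=10 y=2 heading=down
all 125 alternatives checked — unique.

straight(3), straight(3), arc(right, 1)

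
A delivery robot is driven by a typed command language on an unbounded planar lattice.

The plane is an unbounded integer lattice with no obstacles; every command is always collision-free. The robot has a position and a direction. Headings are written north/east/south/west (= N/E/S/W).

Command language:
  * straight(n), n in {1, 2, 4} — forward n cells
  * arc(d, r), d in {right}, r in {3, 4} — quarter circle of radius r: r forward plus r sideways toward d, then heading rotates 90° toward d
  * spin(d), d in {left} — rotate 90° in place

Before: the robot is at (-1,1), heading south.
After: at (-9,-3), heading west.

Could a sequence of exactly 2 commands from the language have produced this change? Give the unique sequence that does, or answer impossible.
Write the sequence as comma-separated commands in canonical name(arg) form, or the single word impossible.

key: running straight(4) before arc(right, 4) would end elsewhere — order is forced
start: at (-1,1), heading south
[1] after arc(right, 4): at (-5,-3), heading west
[2] after straight(4): at (-9,-3), heading west
no other 2-command option fits: unique.

arc(right, 4), straight(4)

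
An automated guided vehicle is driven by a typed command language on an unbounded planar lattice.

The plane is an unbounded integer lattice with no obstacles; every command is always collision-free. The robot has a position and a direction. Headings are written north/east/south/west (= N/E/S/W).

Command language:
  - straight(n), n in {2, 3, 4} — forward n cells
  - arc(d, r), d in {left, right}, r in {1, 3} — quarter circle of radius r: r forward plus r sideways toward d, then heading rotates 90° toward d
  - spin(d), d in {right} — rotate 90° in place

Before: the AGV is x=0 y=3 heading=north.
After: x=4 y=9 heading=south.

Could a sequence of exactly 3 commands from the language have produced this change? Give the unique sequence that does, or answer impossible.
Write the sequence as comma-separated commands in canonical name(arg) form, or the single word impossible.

key: order matters: swapping straight(4) and arc(right, 1) lands elsewhere
t0: x=0 y=3 heading=north
[1] after straight(4): x=0 y=7 heading=north
[2] after arc(right, 3): x=3 y=10 heading=east
[3] after arc(right, 1): x=4 y=9 heading=south
uniquely the one of 512 3-step routes that fits.

straight(4), arc(right, 3), arc(right, 1)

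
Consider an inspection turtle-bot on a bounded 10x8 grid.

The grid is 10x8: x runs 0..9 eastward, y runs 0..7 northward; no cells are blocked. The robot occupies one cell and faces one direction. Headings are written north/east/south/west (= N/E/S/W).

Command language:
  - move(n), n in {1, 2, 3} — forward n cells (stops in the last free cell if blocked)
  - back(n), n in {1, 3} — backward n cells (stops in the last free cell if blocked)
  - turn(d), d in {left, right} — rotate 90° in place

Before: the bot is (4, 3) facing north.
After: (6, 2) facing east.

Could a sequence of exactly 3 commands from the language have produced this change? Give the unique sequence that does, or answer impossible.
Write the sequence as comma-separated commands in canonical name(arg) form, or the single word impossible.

back(1), turn(right), move(2)

key: order matters: swapping back(1) and move(2) lands elsewhere
start: (4, 3) facing north
t=1 back(1) ⇒ (4, 2) facing north
t=2 turn(right) ⇒ (4, 2) facing east
t=3 move(2) ⇒ (6, 2) facing east
uniquely the one of 343 3-step routes that fits.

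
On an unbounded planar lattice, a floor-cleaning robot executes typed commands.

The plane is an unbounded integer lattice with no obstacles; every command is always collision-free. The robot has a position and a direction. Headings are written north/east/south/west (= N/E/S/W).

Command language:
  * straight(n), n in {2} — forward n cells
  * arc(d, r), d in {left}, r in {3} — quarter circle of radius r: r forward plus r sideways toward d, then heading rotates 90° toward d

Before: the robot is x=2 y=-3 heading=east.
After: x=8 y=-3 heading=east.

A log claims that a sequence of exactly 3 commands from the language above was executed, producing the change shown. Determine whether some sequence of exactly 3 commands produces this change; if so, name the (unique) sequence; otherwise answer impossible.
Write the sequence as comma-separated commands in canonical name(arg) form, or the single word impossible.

key: still facing E at the end — nothing in the sequence rotates
begin: x=2 y=-3 heading=east
step 1 (straight(2)): x=4 y=-3 heading=east
step 2 (straight(2)): x=6 y=-3 heading=east
step 3 (straight(2)): x=8 y=-3 heading=east
all 8 alternatives checked — unique.

straight(2), straight(2), straight(2)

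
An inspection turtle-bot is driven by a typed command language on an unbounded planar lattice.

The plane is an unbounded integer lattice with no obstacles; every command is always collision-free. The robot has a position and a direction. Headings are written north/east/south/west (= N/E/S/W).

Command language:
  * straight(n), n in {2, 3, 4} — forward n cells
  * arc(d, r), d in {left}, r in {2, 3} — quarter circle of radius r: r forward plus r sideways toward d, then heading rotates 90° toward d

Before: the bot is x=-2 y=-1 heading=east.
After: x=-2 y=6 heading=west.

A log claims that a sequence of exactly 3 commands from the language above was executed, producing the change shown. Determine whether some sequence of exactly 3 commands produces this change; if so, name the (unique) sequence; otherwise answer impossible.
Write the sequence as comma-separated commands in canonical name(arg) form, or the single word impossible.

arc(left, 2), straight(3), arc(left, 2)

key: cell and facing (now W) both changed — the 3 commands mix motion and turning
start: x=-2 y=-1 heading=east
step 1 (arc(left, 2)): x=0 y=1 heading=north
step 2 (straight(3)): x=0 y=4 heading=north
step 3 (arc(left, 2)): x=-2 y=6 heading=west
all 125 alternatives checked — unique.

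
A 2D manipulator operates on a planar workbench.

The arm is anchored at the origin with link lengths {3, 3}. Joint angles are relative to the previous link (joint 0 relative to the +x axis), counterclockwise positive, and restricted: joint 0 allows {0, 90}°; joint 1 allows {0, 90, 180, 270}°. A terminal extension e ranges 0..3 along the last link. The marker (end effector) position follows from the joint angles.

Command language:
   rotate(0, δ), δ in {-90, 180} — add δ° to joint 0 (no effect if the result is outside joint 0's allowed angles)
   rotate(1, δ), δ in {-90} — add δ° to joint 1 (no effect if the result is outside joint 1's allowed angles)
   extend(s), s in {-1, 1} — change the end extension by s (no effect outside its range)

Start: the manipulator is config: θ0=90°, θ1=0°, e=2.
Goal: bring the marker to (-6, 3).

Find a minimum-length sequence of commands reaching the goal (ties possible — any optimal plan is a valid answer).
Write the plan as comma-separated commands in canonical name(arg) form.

from: config: θ0=90°, θ1=0°, e=2
step 1 (rotate(1, -90)): config: θ0=90°, θ1=270°, e=2
step 2 (rotate(1, -90)): config: θ0=90°, θ1=180°, e=2
step 3 (rotate(1, -90)): config: θ0=90°, θ1=90°, e=2
step 4 (extend(1)): config: θ0=90°, θ1=90°, e=3
nothing shorter than 4 reaches the goal.

rotate(1, -90), rotate(1, -90), rotate(1, -90), extend(1)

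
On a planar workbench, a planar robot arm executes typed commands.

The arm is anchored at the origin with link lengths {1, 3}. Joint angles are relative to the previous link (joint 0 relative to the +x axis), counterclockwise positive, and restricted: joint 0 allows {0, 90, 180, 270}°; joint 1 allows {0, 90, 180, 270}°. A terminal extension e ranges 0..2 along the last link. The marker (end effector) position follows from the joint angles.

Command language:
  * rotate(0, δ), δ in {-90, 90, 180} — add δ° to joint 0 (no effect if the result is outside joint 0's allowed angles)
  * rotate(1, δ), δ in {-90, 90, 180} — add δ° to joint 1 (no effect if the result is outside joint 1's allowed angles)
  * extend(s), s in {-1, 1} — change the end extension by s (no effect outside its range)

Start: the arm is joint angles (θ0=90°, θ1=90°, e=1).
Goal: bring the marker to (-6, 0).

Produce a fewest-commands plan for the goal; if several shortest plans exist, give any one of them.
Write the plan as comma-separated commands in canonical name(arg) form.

from: joint angles (θ0=90°, θ1=90°, e=1)
1. extend(1) → joint angles (θ0=90°, θ1=90°, e=2)
2. rotate(1, -90) → joint angles (θ0=90°, θ1=0°, e=2)
3. rotate(0, 90) → joint angles (θ0=180°, θ1=0°, e=2)
nothing shorter than 3 reaches the goal.

extend(1), rotate(1, -90), rotate(0, 90)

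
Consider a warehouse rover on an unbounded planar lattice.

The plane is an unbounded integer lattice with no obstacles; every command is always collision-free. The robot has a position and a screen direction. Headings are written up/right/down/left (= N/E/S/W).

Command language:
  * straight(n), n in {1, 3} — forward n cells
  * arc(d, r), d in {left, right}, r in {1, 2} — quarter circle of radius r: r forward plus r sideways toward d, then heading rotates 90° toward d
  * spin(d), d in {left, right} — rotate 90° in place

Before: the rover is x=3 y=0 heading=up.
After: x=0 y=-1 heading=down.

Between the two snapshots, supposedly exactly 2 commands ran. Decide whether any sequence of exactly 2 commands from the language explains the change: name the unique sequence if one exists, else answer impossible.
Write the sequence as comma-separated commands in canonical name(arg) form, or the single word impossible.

arc(left, 1), arc(left, 2)

key: order matters: swapping arc(left, 1) and arc(left, 2) lands elsewhere
start: x=3 y=0 heading=up
t=1 arc(left, 1) ⇒ x=2 y=1 heading=left
t=2 arc(left, 2) ⇒ x=0 y=-1 heading=down
uniquely the one of 64 2-step routes that fits.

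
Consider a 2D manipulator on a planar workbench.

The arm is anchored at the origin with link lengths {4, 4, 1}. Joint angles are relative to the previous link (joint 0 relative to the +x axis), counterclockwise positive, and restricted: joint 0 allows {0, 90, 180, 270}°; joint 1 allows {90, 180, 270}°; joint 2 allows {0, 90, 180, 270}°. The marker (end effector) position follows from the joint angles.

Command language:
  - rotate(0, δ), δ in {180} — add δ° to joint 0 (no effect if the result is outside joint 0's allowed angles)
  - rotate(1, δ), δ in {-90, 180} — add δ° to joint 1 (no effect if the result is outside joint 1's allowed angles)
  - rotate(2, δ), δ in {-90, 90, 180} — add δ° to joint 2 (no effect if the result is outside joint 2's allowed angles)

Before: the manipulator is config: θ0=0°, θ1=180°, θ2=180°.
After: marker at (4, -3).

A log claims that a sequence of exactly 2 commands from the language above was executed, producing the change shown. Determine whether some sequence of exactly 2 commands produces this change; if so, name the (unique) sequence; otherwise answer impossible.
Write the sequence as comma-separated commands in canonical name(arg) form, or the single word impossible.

key: running rotate(1, 180) before rotate(1, -90) would end elsewhere — order is forced
t0: config: θ0=0°, θ1=180°, θ2=180°
t=1 rotate(1, -90) ⇒ config: θ0=0°, θ1=90°, θ2=180°
t=2 rotate(1, 180) ⇒ config: θ0=0°, θ1=270°, θ2=180°
all 36 alternatives checked — unique.

rotate(1, -90), rotate(1, 180)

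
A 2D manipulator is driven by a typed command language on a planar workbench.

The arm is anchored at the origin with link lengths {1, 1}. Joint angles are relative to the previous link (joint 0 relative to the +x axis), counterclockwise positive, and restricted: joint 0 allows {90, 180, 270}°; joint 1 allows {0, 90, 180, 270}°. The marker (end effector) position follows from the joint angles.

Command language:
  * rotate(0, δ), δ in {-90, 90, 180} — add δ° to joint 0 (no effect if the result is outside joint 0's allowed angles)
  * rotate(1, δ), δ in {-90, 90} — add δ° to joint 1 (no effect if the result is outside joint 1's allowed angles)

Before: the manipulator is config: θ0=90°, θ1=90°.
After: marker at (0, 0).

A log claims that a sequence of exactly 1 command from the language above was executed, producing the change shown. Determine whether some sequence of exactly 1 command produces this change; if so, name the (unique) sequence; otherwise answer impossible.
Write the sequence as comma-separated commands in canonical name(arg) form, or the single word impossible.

from: config: θ0=90°, θ1=90°
[1] after rotate(1, 90): config: θ0=90°, θ1=180°
uniquely the one of 5 1-step routes that fits.

rotate(1, 90)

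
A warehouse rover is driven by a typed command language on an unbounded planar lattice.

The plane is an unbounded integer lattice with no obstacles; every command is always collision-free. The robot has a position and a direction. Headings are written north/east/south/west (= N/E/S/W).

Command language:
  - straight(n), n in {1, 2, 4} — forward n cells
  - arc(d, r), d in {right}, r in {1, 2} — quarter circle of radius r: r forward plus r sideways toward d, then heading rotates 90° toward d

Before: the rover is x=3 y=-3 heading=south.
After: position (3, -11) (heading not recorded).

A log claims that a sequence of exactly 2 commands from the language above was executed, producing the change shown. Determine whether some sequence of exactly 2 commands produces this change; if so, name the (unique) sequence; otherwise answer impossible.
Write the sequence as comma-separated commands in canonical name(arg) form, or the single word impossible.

begin: x=3 y=-3 heading=south
1. straight(4) → x=3 y=-7 heading=south
2. straight(4) → x=3 y=-11 heading=south
no other 2-command option fits: unique.

straight(4), straight(4)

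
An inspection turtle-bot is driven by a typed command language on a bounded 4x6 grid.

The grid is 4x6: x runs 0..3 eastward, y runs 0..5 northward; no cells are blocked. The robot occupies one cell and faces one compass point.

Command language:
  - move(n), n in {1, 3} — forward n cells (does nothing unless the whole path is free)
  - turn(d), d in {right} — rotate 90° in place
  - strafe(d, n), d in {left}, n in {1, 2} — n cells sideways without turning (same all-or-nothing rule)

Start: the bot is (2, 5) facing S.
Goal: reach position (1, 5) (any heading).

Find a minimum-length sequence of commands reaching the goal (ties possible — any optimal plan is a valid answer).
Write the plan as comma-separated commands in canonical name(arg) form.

turn(right), move(1)

initial: (2, 5) facing S
t=1 turn(right) ⇒ (2, 5) facing W
t=2 move(1) ⇒ (1, 5) facing W
shorter routes all fall short; 2 is best.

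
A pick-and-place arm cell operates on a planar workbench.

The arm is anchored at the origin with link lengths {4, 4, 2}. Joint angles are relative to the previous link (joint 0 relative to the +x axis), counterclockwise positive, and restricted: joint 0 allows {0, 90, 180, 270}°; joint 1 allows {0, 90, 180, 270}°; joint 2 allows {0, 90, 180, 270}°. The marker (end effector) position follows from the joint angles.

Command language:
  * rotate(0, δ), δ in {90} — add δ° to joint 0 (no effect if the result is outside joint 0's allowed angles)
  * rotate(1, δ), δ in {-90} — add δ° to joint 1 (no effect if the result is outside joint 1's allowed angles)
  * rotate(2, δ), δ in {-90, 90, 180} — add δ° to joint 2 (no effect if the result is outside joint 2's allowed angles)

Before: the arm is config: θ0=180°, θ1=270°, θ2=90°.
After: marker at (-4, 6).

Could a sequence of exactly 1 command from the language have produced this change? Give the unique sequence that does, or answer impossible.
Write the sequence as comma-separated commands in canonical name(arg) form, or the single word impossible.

rotate(2, -90)

t0: config: θ0=180°, θ1=270°, θ2=90°
t=1 rotate(2, -90) ⇒ config: θ0=180°, θ1=270°, θ2=0°
no rival 1-sequence matches.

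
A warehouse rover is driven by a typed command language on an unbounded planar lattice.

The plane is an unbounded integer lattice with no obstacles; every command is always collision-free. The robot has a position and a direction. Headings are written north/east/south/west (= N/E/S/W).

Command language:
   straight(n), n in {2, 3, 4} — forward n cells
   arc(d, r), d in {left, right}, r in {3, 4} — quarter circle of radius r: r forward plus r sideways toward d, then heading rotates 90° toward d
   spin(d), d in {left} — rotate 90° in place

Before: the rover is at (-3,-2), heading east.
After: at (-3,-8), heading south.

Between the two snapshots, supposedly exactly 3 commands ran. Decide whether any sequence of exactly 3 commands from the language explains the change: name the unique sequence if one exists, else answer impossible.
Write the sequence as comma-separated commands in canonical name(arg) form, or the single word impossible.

key: order matters: swapping arc(right, 3) and spin(left) lands elsewhere
from: at (-3,-2), heading east
[1] after arc(right, 3): at (0,-5), heading south
[2] after arc(right, 3): at (-3,-8), heading west
[3] after spin(left): at (-3,-8), heading south
all 512 alternatives checked — unique.

arc(right, 3), arc(right, 3), spin(left)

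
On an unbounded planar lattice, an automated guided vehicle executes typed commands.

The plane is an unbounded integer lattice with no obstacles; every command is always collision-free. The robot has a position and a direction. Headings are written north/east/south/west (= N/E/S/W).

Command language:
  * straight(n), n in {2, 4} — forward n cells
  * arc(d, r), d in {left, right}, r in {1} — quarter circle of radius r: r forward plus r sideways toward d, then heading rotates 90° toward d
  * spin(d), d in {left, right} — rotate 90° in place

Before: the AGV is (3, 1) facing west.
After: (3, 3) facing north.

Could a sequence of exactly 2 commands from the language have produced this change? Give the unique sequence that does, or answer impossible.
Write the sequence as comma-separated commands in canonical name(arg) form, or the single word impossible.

key: running straight(2) before spin(right) would end elsewhere — order is forced
initial: (3, 1) facing west
step 1 (spin(right)): (3, 1) facing north
step 2 (straight(2)): (3, 3) facing north
all 36 alternatives checked — unique.

spin(right), straight(2)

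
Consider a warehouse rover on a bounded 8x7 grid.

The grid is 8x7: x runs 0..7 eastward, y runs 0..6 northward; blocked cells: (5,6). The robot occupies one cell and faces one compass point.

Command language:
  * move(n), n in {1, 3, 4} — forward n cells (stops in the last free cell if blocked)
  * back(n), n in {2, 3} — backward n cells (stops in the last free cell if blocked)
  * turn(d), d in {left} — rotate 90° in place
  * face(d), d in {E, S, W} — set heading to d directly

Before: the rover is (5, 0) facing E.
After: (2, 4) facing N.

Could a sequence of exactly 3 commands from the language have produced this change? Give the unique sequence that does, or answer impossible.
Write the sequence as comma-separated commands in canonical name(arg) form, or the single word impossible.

key: order matters: swapping back(3) and move(4) lands elsewhere
start: (5, 0) facing E
step 1 (back(3)): (2, 0) facing E
step 2 (turn(left)): (2, 0) facing N
step 3 (move(4)): (2, 4) facing N
no other 3-command option fits: unique.

back(3), turn(left), move(4)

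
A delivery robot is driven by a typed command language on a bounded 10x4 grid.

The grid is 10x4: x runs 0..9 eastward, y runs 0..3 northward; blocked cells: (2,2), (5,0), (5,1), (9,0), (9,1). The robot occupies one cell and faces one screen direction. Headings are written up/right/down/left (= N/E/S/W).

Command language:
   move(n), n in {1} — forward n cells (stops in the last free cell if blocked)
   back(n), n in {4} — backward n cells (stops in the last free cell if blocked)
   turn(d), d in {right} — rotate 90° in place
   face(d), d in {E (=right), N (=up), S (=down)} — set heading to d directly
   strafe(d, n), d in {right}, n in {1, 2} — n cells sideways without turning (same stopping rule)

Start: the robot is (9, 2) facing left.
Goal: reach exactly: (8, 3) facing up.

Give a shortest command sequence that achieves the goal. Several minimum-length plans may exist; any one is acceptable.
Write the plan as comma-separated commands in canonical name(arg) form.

strafe(right, 2), move(1), turn(right)

from: (9, 2) facing left
step 1 (strafe(right, 2)): (9, 3) facing left
step 2 (move(1)): (8, 3) facing left
step 3 (turn(right)): (8, 3) facing up
shorter routes all fall short; 3 is best.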